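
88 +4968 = 5056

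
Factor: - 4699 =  - 37^1*127^1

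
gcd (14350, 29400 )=350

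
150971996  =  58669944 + 92302052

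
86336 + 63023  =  149359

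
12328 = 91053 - 78725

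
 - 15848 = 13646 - 29494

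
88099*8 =704792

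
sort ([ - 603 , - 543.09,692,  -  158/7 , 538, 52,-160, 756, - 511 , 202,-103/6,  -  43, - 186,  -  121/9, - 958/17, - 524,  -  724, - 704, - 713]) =[ - 724,  -  713, - 704 , - 603 , - 543.09,- 524, - 511, -186, - 160,  -  958/17,-43, - 158/7,  -  103/6,-121/9,52,202,538,692,756] 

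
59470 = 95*626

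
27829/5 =27829/5 = 5565.80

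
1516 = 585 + 931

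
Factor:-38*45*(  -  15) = 25650=2^1*3^3*5^2*19^1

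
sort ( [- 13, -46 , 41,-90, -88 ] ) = [ - 90, - 88, - 46,- 13,41]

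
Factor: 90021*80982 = 2^1*3^3*11^1*37^1 * 409^1*811^1=7290080622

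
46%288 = 46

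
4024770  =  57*70610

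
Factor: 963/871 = 3^2 * 13^(-1 ) * 67^( - 1)*107^1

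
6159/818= 7+433/818 = 7.53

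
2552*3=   7656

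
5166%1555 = 501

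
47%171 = 47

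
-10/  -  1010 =1/101 =0.01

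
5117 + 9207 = 14324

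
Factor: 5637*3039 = 3^2 * 1013^1*1879^1 = 17130843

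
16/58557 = 16/58557 = 0.00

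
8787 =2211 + 6576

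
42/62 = 21/31  =  0.68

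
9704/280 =34 + 23/35 = 34.66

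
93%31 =0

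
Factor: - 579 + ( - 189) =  - 768 = - 2^8*3^1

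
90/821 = 90/821= 0.11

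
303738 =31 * 9798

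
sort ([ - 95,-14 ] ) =[ - 95, - 14 ] 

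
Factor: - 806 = -2^1*13^1*31^1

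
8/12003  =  8/12003 = 0.00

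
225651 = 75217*3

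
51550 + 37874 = 89424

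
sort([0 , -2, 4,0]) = [ - 2, 0,0, 4 ]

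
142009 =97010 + 44999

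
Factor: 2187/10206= 3/14 = 2^( - 1 ) * 3^1 * 7^( - 1)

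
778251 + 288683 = 1066934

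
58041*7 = 406287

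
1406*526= 739556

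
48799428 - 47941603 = 857825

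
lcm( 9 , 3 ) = 9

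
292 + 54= 346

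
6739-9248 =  - 2509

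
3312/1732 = 828/433 =1.91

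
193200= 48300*4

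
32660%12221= 8218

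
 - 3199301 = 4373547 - 7572848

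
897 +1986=2883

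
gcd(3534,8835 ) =1767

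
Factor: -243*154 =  - 2^1*3^5 * 7^1*11^1 = - 37422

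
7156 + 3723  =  10879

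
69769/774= 90+109/774 = 90.14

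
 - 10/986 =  - 1+488/493 =-0.01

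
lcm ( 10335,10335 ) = 10335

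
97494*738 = 71950572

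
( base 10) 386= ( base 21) i8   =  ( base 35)B1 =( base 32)C2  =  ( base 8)602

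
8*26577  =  212616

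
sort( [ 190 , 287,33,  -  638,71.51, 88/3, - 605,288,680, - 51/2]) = [ - 638, - 605, - 51/2,88/3,33,71.51, 190, 287,288, 680]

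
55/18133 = 55/18133 = 0.00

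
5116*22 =112552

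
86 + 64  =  150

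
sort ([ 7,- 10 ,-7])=[ -10, - 7,7]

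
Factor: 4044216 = 2^3*3^1 * 11^1*15319^1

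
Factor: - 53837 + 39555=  - 14282  =  - 2^1*37^1*193^1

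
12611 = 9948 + 2663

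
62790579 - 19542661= 43247918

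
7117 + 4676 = 11793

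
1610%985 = 625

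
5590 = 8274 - 2684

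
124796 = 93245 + 31551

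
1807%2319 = 1807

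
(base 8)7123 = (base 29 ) 4AD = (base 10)3667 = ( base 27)50m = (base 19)A30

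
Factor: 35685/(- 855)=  - 793/19 = - 13^1 * 19^( - 1 )*61^1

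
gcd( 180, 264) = 12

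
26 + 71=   97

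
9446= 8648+798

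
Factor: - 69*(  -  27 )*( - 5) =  - 9315 = - 3^4*5^1*23^1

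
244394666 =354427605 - 110032939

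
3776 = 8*472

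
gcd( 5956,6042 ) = 2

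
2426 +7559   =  9985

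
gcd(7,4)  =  1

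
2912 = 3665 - 753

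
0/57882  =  0 = 0.00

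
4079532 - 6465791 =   -  2386259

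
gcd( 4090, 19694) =2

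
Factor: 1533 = 3^1*7^1*73^1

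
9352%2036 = 1208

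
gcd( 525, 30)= 15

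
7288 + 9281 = 16569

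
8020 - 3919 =4101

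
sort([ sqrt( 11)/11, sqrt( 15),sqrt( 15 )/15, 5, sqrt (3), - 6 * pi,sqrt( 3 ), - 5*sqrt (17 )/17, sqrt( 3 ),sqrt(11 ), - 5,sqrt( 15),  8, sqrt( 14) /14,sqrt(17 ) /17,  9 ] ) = [-6*pi, - 5,  -  5 * sqrt( 17)/17 , sqrt(17 ) /17,sqrt(15)/15,sqrt(14 )/14 , sqrt(11) /11 , sqrt(3), sqrt(3),sqrt( 3) , sqrt (11),sqrt(15),sqrt( 15),5,8,9]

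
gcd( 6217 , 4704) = 1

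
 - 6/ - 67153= 6/67153 = 0.00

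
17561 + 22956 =40517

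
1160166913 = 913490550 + 246676363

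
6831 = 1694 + 5137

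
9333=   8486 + 847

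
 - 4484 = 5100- 9584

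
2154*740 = 1593960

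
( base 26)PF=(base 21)1ae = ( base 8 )1231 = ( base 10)665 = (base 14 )357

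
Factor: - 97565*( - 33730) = 3290867450  =  2^1*5^2*13^1 *19^1*79^1 * 3373^1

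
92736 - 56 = 92680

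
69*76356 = 5268564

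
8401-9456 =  - 1055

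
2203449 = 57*38657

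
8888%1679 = 493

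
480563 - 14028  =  466535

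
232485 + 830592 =1063077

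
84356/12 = 7029+2/3 = 7029.67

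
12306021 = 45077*273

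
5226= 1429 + 3797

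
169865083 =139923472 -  - 29941611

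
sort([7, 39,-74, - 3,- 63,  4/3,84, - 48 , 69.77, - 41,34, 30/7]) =[ - 74,  -  63,  -  48, - 41, - 3,4/3  ,  30/7, 7, 34,39,69.77,  84]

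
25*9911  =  247775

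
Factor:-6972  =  - 2^2*3^1*7^1*83^1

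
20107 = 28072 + -7965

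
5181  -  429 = 4752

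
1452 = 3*484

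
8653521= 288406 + 8365115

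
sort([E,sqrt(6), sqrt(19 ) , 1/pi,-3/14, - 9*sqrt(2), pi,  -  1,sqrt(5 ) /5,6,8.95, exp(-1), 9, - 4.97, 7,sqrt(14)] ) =[ - 9*sqrt( 2), - 4.97, - 1, - 3/14, 1/pi,  exp( - 1),  sqrt( 5)/5,sqrt (6 ), E, pi, sqrt(14 ) , sqrt(19), 6, 7,8.95, 9]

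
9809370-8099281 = 1710089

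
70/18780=7/1878=0.00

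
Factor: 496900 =2^2*5^2 * 4969^1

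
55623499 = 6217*8947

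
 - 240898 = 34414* (  -  7)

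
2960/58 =1480/29=   51.03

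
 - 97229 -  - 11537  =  - 85692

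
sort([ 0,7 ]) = [0,7 ]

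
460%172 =116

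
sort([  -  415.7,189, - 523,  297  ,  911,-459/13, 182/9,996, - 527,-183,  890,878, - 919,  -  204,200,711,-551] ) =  [ - 919 ,-551,-527, - 523,-415.7, -204, - 183,-459/13,182/9,189,200, 297, 711, 878,890 , 911, 996] 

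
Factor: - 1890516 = -2^2*3^1*157543^1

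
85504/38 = 42752/19 = 2250.11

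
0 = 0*70454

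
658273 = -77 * (  -  8549)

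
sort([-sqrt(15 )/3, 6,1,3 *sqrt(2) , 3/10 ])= [ - sqrt ( 15 )/3, 3/10,1, 3 *sqrt(2 ), 6 ]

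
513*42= 21546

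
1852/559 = 3+ 175/559= 3.31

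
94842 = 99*958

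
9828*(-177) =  - 1739556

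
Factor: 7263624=2^3*3^1*17^1*19^1*937^1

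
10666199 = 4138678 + 6527521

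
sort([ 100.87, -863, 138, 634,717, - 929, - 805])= [ -929, - 863, -805,100.87,138,634,717] 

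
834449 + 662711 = 1497160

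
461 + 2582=3043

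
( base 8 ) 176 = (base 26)4m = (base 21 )60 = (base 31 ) 42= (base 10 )126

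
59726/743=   59726/743 = 80.38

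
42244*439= 18545116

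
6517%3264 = 3253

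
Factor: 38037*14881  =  566028597 = 3^1*23^1*31^1*409^1*647^1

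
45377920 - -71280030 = 116657950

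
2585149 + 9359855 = 11945004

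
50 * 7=350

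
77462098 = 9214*8407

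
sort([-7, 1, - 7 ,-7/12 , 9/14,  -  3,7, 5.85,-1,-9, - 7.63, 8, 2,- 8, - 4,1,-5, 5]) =[-9, - 8,-7.63  ,-7,-7,  -  5, - 4, - 3,-1 , - 7/12, 9/14, 1 , 1,2,5,5.85,7,8] 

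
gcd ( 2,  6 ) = 2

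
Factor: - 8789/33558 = - 2^(-1)*3^( - 1 )*7^( - 1 )*11^1 = -  11/42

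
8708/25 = 348 + 8/25 = 348.32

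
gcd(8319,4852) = 1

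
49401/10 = 4940 +1/10 = 4940.10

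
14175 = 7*2025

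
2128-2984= - 856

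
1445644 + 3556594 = 5002238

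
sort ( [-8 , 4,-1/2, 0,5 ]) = [ - 8, - 1/2,0,4 , 5 ]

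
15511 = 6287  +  9224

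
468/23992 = 117/5998 = 0.02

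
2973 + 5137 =8110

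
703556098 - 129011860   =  574544238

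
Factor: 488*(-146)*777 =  - 55359696 = -2^4*3^1*7^1*37^1*61^1*73^1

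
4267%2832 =1435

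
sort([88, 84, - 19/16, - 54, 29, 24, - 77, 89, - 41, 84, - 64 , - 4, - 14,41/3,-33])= [ - 77,  -  64, - 54, - 41, - 33, - 14, - 4, - 19/16, 41/3,24,29, 84, 84, 88, 89 ]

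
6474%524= 186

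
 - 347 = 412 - 759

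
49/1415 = 49/1415 = 0.03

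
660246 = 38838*17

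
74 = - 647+721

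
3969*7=27783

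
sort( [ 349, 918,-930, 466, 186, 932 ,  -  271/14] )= [-930,-271/14,186, 349 , 466, 918, 932]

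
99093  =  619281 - 520188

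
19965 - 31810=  - 11845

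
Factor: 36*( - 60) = -2160 = -2^4*3^3*5^1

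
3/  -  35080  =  - 3/35080 = - 0.00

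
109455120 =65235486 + 44219634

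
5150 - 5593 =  - 443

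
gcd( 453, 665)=1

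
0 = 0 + 0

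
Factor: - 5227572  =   - 2^2*3^1  *  7^1*62233^1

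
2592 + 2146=4738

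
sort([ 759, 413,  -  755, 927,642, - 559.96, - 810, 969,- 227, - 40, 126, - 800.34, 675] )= [ - 810,  -  800.34 , - 755, -559.96, - 227, - 40,126, 413, 642, 675, 759,927 , 969 ]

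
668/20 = 167/5 = 33.40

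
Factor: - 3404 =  - 2^2*23^1*37^1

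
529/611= 529/611 = 0.87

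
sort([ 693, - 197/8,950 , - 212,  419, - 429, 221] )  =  [ - 429  , - 212, - 197/8, 221,419, 693,950]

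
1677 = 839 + 838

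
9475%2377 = 2344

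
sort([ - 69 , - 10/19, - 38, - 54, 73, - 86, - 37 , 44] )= [ - 86, - 69, - 54, - 38  , - 37,-10/19,44,73 ] 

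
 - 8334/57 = -2778/19= - 146.21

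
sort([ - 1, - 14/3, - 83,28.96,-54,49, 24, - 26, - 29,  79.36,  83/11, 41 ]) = [ - 83, - 54,  -  29, - 26, - 14/3 , - 1, 83/11,24,  28.96 , 41,49,  79.36 ] 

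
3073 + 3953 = 7026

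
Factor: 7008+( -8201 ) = -1193 = - 1193^1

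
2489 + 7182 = 9671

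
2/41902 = 1/20951 = 0.00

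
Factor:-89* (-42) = 3738  =  2^1*3^1*7^1*89^1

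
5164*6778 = 35001592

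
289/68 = 4 + 1/4 = 4.25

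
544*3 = 1632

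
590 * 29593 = 17459870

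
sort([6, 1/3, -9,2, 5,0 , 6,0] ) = [ - 9,0, 0, 1/3, 2, 5, 6,6]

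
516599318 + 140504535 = 657103853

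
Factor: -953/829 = - 829^( - 1 )*953^1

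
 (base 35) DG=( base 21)119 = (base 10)471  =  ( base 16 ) 1d7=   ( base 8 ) 727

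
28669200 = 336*85325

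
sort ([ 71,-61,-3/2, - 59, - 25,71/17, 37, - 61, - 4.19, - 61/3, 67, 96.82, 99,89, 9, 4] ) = [ - 61,-61 ,- 59, - 25, - 61/3, - 4.19, - 3/2,4, 71/17, 9, 37,67, 71, 89, 96.82, 99 ]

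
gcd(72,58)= 2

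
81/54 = 3/2 = 1.50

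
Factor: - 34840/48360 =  - 3^( - 1 )*31^( - 1 )*67^1 = - 67/93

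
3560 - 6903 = - 3343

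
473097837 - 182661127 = 290436710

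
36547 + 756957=793504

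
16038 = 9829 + 6209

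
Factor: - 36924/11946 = -34/11 = - 2^1*11^( - 1 )* 17^1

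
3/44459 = 3/44459 = 0.00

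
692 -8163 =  -7471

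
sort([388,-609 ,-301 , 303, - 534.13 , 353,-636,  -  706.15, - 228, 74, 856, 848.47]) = [ - 706.15 , - 636, - 609, - 534.13, - 301, - 228,74,303, 353, 388,848.47,856] 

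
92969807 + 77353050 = 170322857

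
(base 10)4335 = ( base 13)1C86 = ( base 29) 54E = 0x10EF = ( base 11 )3291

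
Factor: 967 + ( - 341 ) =626 = 2^1 * 313^1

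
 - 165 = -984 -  - 819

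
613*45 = 27585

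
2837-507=2330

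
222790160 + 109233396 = 332023556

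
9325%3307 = 2711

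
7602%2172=1086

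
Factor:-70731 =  - 3^2  *29^1*271^1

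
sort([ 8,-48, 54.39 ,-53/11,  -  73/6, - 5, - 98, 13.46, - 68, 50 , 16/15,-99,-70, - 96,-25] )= [ - 99, - 98, - 96 ,- 70, - 68, - 48,-25, - 73/6, - 5, - 53/11 , 16/15 , 8, 13.46,50, 54.39] 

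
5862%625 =237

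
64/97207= 64/97207= 0.00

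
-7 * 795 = -5565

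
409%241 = 168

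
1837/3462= 1837/3462 = 0.53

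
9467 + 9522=18989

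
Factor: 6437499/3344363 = 3^1* 11^( - 1 )*71^1*30223^1*304033^(- 1) 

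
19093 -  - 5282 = 24375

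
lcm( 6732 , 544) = 53856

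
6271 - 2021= 4250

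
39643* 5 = 198215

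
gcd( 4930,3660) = 10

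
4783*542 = 2592386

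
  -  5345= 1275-6620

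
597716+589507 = 1187223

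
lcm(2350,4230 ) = 21150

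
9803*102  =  999906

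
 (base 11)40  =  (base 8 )54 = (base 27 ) 1H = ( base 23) 1l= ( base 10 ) 44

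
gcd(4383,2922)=1461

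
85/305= 17/61 = 0.28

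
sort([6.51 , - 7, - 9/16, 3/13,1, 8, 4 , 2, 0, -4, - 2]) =[ - 7, - 4,-2, - 9/16, 0, 3/13, 1,  2, 4,  6.51, 8]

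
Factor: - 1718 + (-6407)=  -  8125 = - 5^4*13^1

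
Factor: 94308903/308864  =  2^(-7)*3^2 * 13^1*19^( - 1)*127^(  -  1)*806059^1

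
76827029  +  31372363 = 108199392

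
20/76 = 5/19=0.26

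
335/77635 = 67/15527 = 0.00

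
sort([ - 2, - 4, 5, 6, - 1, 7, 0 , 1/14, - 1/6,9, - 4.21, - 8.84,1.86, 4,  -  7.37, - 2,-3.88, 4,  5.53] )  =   [-8.84,-7.37 , - 4.21, - 4, - 3.88, - 2, - 2, - 1, - 1/6,0, 1/14, 1.86,  4, 4, 5,5.53,6, 7, 9]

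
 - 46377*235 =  - 10898595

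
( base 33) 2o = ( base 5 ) 330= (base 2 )1011010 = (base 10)90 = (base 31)2s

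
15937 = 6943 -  - 8994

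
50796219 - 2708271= 48087948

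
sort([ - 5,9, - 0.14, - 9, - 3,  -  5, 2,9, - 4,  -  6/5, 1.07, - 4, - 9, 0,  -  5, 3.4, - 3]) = [ - 9, - 9, - 5, - 5, -5 ,-4, - 4, - 3,-3, - 6/5, -0.14, 0, 1.07,2, 3.4, 9, 9] 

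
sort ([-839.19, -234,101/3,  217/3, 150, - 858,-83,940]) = [ - 858, - 839.19,-234,  -  83,101/3,217/3,150, 940 ]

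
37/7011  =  37/7011 = 0.01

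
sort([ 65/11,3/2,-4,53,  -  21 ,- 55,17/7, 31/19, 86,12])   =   [  -  55,-21, - 4, 3/2, 31/19,17/7, 65/11,12,53,  86]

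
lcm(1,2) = 2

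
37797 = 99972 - 62175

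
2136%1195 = 941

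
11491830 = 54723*210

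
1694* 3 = 5082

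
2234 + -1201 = 1033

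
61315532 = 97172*631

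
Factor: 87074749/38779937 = 7^(-1)*43^( - 1) *113^1*128837^ (  -  1 )*770573^1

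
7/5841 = 7/5841 = 0.00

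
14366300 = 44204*325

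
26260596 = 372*70593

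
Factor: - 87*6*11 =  - 2^1 * 3^2*11^1*29^1 = - 5742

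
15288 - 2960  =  12328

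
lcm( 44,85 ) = 3740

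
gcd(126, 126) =126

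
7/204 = 7/204 = 0.03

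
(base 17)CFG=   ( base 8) 7233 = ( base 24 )6bj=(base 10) 3739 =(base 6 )25151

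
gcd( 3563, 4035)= 1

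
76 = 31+45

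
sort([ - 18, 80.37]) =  [ - 18 , 80.37 ]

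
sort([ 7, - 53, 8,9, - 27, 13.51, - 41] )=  [ - 53, - 41, - 27,7,8,9, 13.51]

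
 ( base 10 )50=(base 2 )110010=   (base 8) 62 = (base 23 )24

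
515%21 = 11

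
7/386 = 7/386 = 0.02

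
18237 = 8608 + 9629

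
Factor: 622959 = 3^1 * 207653^1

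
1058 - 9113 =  - 8055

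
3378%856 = 810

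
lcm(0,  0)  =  0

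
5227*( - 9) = - 47043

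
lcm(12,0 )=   0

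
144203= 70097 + 74106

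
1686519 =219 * 7701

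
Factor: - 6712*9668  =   - 64891616  =  - 2^5*839^1 * 2417^1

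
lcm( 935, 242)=20570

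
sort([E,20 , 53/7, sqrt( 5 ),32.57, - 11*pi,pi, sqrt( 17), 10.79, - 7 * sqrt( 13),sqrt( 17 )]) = [ - 11 *pi, - 7*sqrt(13),sqrt (5), E,pi,sqrt( 17 ), sqrt( 17) , 53/7,10.79,20,32.57 ] 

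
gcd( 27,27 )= 27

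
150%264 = 150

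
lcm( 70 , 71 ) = 4970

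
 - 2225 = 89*( - 25) 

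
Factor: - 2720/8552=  - 2^2*5^1*17^1 * 1069^ ( - 1) = - 340/1069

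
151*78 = 11778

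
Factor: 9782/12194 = 7^ ( - 1)*13^( - 1 )*73^1 = 73/91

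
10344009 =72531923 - 62187914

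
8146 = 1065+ 7081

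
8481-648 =7833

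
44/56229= 44/56229 = 0.00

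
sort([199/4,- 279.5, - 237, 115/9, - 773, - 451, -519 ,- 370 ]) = [-773, - 519,  -  451, - 370, - 279.5, - 237,115/9,199/4 ]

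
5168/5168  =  1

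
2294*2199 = 5044506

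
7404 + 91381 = 98785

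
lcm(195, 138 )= 8970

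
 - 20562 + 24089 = 3527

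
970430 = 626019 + 344411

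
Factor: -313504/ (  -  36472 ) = 2^2*47^(-1)*101^1  =  404/47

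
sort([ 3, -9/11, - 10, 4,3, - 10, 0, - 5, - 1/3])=[ - 10, - 10, - 5, - 9/11,-1/3,  0,  3,3 , 4]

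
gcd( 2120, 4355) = 5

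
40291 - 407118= - 366827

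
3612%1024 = 540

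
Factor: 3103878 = 2^1* 3^1*19^2*1433^1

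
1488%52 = 32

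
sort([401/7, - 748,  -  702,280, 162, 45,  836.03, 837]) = [ - 748  ,-702,45,401/7,162  ,  280, 836.03, 837]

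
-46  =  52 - 98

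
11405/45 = 253  +  4/9 =253.44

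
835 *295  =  246325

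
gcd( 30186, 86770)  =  2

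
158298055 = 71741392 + 86556663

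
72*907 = 65304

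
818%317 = 184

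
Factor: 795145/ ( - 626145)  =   - 941/741  =  -3^(-1)*13^( - 1)*19^(- 1 )*941^1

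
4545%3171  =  1374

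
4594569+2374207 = 6968776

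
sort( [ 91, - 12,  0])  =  [ - 12, 0,91 ] 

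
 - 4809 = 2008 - 6817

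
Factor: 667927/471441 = 3^( - 1) * 13^1 * 167^( - 1)*191^1 * 269^1 * 941^( - 1 )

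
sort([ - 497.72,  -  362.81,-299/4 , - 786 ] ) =[  -  786,  -  497.72, - 362.81 , - 299/4 ] 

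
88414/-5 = - 17683 + 1/5 = - 17682.80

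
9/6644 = 9/6644 = 0.00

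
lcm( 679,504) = 48888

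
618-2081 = - 1463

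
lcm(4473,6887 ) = 433881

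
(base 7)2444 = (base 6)4122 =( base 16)392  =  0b1110010010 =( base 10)914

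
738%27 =9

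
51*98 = 4998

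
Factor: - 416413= -416413^1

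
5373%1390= 1203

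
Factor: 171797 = 149^1*1153^1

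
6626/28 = 236 + 9/14 = 236.64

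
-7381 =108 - 7489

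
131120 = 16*8195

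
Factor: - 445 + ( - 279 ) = -724 = - 2^2*181^1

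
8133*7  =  56931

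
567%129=51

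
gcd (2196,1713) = 3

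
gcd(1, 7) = 1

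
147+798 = 945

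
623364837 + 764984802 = 1388349639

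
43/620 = 43/620 = 0.07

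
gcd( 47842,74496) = 2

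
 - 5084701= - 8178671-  - 3093970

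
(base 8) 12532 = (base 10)5466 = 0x155A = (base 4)1111122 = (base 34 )4oq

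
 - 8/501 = -8/501 = - 0.02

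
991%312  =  55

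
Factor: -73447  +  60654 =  - 11^1*1163^1 = - 12793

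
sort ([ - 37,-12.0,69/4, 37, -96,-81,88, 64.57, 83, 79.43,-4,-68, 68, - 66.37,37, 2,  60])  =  [- 96,-81, - 68, - 66.37, - 37, -12.0, - 4, 2 , 69/4,  37,37, 60, 64.57,  68,79.43, 83,88]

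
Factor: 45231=3^1 * 15077^1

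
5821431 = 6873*847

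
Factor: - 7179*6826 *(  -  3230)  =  158282448420  =  2^2*3^1*5^1*17^1*19^1*2393^1*3413^1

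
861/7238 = 123/1034 = 0.12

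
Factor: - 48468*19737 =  - 2^2*3^4*7^1*17^1*43^1*577^1  =  -  956612916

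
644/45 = 644/45 =14.31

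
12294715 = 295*41677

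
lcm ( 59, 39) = 2301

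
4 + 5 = 9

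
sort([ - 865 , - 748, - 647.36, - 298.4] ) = [ - 865, - 748, - 647.36,-298.4] 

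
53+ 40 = 93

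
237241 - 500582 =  - 263341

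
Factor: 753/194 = 2^( - 1)*3^1*97^( - 1)*251^1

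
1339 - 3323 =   -  1984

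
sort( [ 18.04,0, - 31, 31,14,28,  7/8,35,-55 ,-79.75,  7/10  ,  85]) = [ - 79.75 , - 55, - 31,0,7/10,  7/8, 14,18.04,28 , 31,35,  85 ]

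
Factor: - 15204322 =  - 2^1  *7^1*31^1*53^1 * 661^1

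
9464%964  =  788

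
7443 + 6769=14212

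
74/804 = 37/402 = 0.09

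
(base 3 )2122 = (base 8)107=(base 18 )3H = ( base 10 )71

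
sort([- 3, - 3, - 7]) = [-7,  -  3,-3] 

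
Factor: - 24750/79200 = -2^( - 4 )*5^1=- 5/16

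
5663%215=73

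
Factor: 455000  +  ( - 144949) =310051 =7^1  *44293^1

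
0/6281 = 0 =0.00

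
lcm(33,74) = 2442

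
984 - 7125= - 6141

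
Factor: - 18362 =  - 2^1*9181^1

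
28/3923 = 28/3923= 0.01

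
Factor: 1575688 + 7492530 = 9068218= 2^1 * 4534109^1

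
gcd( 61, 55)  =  1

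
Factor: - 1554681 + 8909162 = 7354481 = 7354481^1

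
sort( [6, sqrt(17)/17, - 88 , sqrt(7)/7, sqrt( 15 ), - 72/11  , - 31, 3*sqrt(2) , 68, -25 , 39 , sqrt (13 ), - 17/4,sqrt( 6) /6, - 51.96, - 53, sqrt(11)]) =[ - 88, - 53,-51.96, - 31, - 25, - 72/11, - 17/4, sqrt(17)/17, sqrt (7 ) /7, sqrt(6)/6, sqrt(11),  sqrt(13 ), sqrt (15), 3*sqrt( 2) , 6,39, 68]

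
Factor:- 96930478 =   -  2^1 * 41^1*71^1*16649^1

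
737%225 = 62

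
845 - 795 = 50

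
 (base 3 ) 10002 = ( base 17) 4F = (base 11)76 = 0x53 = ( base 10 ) 83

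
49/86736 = 49/86736 = 0.00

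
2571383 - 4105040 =-1533657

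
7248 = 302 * 24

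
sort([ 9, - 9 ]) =[-9,9] 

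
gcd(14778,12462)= 6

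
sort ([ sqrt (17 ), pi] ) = [pi,sqrt ( 17 ) ] 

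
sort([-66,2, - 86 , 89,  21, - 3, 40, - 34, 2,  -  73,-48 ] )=[ - 86, - 73, - 66, - 48, - 34,  -  3, 2, 2,21,  40, 89]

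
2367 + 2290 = 4657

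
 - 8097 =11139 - 19236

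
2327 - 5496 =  - 3169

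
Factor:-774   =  - 2^1*3^2 * 43^1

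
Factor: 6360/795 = 2^3   =  8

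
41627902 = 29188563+12439339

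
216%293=216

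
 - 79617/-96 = 26539/32= 829.34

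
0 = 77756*0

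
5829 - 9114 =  - 3285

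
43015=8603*5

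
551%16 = 7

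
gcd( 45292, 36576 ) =4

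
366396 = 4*91599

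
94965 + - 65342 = 29623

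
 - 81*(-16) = 1296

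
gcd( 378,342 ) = 18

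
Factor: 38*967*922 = 33879812 = 2^2*19^1*461^1*967^1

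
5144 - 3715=1429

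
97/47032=97/47032  =  0.00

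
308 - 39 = 269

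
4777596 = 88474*54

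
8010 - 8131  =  -121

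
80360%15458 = 3070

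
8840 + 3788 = 12628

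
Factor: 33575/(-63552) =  -2^( - 6 )*3^( - 1)*5^2* 17^1*79^1 * 331^(-1)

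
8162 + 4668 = 12830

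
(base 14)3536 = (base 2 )10010000101100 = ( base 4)2100230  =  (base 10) 9260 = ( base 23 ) hbe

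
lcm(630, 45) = 630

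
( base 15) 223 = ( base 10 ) 483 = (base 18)18f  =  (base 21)120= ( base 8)743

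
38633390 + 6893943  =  45527333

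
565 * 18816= 10631040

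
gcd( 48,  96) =48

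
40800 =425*96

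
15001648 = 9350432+5651216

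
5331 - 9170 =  - 3839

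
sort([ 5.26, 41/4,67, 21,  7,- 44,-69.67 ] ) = [ - 69.67, - 44,5.26,7, 41/4,21,67]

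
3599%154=57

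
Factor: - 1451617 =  - 53^1* 61^1 * 449^1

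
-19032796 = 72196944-91229740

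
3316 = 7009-3693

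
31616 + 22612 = 54228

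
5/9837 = 5/9837  =  0.00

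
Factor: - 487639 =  - 337^1 * 1447^1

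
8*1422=11376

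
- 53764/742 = - 26882/371 = - 72.46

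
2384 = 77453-75069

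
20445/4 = 5111 + 1/4 =5111.25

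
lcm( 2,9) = 18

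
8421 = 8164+257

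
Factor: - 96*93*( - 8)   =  2^8*3^2*31^1 = 71424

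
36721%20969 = 15752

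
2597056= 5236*496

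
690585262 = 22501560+668083702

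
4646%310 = 306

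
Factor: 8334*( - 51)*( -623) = 2^1*3^3 * 7^1*17^1*89^1* 463^1  =  264796182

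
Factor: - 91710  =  -2^1*3^2*5^1  *  1019^1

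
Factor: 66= 2^1*3^1*11^1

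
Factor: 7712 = 2^5*241^1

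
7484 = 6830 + 654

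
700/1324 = 175/331 = 0.53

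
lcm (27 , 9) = 27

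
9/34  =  9/34  =  0.26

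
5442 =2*2721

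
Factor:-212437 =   -  212437^1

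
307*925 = 283975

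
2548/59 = 43 + 11/59 = 43.19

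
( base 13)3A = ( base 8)61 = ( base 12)41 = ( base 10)49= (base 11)45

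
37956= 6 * 6326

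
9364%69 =49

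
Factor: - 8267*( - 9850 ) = 2^1*5^2*7^1*197^1 * 1181^1  =  81429950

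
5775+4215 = 9990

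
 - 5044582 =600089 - 5644671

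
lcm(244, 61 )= 244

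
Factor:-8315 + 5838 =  - 2477^1 = - 2477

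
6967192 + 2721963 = 9689155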